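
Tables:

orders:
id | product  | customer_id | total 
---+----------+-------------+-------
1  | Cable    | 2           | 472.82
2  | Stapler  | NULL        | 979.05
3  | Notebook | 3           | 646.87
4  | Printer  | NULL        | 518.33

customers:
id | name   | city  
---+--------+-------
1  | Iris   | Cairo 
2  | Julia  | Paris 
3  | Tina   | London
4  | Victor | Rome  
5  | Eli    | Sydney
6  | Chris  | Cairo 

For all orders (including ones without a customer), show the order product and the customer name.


LEFT JOIN keeps every row from orders (the left table); where customer_id has no match in customers, the customer columns become NULL. Walk through each order:
  - order 1 (Cable): customer_id=2 -> matches Julia
  - order 2 (Stapler): customer_id=NULL, no match -> kept with NULL
  - order 3 (Notebook): customer_id=3 -> matches Tina
  - order 4 (Printer): customer_id=NULL, no match -> kept with NULL
All 4 rows appear; 2 have NULL customer.

SQL:
SELECT a.product, b.name AS customer
FROM orders a
LEFT JOIN customers b ON a.customer_id = b.id

Result:
product  | customer
---------+---------
Cable    | Julia   
Stapler  | NULL    
Notebook | Tina    
Printer  | NULL    


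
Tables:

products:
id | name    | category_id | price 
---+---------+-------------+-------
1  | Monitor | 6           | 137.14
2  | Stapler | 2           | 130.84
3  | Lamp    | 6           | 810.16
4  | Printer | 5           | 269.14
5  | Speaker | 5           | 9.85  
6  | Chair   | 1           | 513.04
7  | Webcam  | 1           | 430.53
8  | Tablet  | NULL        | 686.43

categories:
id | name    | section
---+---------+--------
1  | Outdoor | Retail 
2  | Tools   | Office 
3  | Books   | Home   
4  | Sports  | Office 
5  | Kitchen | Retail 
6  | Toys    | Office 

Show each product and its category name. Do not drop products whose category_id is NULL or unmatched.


LEFT JOIN keeps every row from products (the left table); where category_id has no match in categories, the category columns become NULL. Walk through each product:
  - product 1 (Monitor): category_id=6 -> matches Toys
  - product 2 (Stapler): category_id=2 -> matches Tools
  - product 3 (Lamp): category_id=6 -> matches Toys
  - product 4 (Printer): category_id=5 -> matches Kitchen
  - product 5 (Speaker): category_id=5 -> matches Kitchen
  - product 6 (Chair): category_id=1 -> matches Outdoor
  - product 7 (Webcam): category_id=1 -> matches Outdoor
  - product 8 (Tablet): category_id=NULL, no match -> kept with NULL
All 8 rows appear; 1 has NULL category.

SQL:
SELECT a.name, b.name AS category
FROM products a
LEFT JOIN categories b ON a.category_id = b.id

Result:
name    | category
--------+---------
Monitor | Toys    
Stapler | Tools   
Lamp    | Toys    
Printer | Kitchen 
Speaker | Kitchen 
Chair   | Outdoor 
Webcam  | Outdoor 
Tablet  | NULL    


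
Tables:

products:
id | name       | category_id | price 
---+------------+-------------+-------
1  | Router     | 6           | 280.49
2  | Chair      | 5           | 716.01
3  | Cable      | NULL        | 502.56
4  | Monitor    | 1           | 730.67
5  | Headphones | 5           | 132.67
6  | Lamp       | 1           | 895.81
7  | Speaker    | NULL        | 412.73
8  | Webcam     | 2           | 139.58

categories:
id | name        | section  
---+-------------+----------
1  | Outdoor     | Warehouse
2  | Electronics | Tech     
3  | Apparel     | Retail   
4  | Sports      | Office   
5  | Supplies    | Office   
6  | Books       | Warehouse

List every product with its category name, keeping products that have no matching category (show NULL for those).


LEFT JOIN keeps every row from products (the left table); where category_id has no match in categories, the category columns become NULL. Walk through each product:
  - product 1 (Router): category_id=6 -> matches Books
  - product 2 (Chair): category_id=5 -> matches Supplies
  - product 3 (Cable): category_id=NULL, no match -> kept with NULL
  - product 4 (Monitor): category_id=1 -> matches Outdoor
  - product 5 (Headphones): category_id=5 -> matches Supplies
  - product 6 (Lamp): category_id=1 -> matches Outdoor
  - product 7 (Speaker): category_id=NULL, no match -> kept with NULL
  - product 8 (Webcam): category_id=2 -> matches Electronics
All 8 rows appear; 2 have NULL category.

SQL:
SELECT a.name, b.name AS category
FROM products a
LEFT JOIN categories b ON a.category_id = b.id

Result:
name       | category   
-----------+------------
Router     | Books      
Chair      | Supplies   
Cable      | NULL       
Monitor    | Outdoor    
Headphones | Supplies   
Lamp       | Outdoor    
Speaker    | NULL       
Webcam     | Electronics


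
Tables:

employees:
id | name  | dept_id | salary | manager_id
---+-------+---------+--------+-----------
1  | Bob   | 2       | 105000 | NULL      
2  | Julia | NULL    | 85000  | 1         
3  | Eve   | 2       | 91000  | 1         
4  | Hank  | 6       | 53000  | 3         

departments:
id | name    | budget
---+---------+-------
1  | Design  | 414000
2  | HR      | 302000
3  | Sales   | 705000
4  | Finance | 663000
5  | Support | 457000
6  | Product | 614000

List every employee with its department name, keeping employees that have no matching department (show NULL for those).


LEFT JOIN keeps every row from employees (the left table); where dept_id has no match in departments, the department columns become NULL. Walk through each employee:
  - employee 1 (Bob): dept_id=2 -> matches HR
  - employee 2 (Julia): dept_id=NULL, no match -> kept with NULL
  - employee 3 (Eve): dept_id=2 -> matches HR
  - employee 4 (Hank): dept_id=6 -> matches Product
All 4 rows appear; 1 has NULL department.

SQL:
SELECT a.name, b.name AS department
FROM employees a
LEFT JOIN departments b ON a.dept_id = b.id

Result:
name  | department
------+-----------
Bob   | HR        
Julia | NULL      
Eve   | HR        
Hank  | Product   


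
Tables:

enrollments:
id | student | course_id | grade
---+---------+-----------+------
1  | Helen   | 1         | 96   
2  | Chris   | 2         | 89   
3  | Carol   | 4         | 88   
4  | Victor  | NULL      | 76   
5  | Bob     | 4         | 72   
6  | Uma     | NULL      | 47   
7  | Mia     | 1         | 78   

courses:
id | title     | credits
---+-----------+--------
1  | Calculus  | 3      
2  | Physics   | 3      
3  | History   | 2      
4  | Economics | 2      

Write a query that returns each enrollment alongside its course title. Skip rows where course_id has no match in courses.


INNER JOIN keeps only enrollments rows whose course_id matches an id in courses. Walk through each enrollment:
  - enrollment 1 (Helen): course_id=1 -> matches Calculus
  - enrollment 2 (Chris): course_id=2 -> matches Physics
  - enrollment 3 (Carol): course_id=4 -> matches Economics
  - enrollment 4 (Victor): course_id=NULL, no match -> dropped
  - enrollment 5 (Bob): course_id=4 -> matches Economics
  - enrollment 6 (Uma): course_id=NULL, no match -> dropped
  - enrollment 7 (Mia): course_id=1 -> matches Calculus
So 2 of 7 rows are dropped.

SQL:
SELECT a.student, b.title AS course
FROM enrollments a
INNER JOIN courses b ON a.course_id = b.id

Result:
student | course   
--------+----------
Helen   | Calculus 
Chris   | Physics  
Carol   | Economics
Bob     | Economics
Mia     | Calculus 


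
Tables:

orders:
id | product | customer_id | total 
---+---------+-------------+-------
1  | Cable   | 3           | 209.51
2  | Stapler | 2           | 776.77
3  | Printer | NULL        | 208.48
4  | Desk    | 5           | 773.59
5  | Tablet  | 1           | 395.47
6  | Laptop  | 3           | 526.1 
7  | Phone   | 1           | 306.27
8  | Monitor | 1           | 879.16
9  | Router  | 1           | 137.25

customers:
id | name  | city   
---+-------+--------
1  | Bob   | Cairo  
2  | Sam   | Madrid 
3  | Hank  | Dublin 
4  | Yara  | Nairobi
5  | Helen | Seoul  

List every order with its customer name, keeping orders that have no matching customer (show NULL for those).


LEFT JOIN keeps every row from orders (the left table); where customer_id has no match in customers, the customer columns become NULL. Walk through each order:
  - order 1 (Cable): customer_id=3 -> matches Hank
  - order 2 (Stapler): customer_id=2 -> matches Sam
  - order 3 (Printer): customer_id=NULL, no match -> kept with NULL
  - order 4 (Desk): customer_id=5 -> matches Helen
  - order 5 (Tablet): customer_id=1 -> matches Bob
  - order 6 (Laptop): customer_id=3 -> matches Hank
  - order 7 (Phone): customer_id=1 -> matches Bob
  - order 8 (Monitor): customer_id=1 -> matches Bob
  - order 9 (Router): customer_id=1 -> matches Bob
All 9 rows appear; 1 has NULL customer.

SQL:
SELECT a.product, b.name AS customer
FROM orders a
LEFT JOIN customers b ON a.customer_id = b.id

Result:
product | customer
--------+---------
Cable   | Hank    
Stapler | Sam     
Printer | NULL    
Desk    | Helen   
Tablet  | Bob     
Laptop  | Hank    
Phone   | Bob     
Monitor | Bob     
Router  | Bob     


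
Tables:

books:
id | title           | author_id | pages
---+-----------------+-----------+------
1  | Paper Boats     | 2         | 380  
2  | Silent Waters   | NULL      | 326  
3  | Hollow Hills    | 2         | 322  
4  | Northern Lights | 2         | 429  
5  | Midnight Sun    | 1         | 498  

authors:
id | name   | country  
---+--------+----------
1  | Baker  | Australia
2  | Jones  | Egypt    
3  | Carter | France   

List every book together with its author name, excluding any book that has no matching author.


INNER JOIN keeps only books rows whose author_id matches an id in authors. Walk through each book:
  - book 1 (Paper Boats): author_id=2 -> matches Jones
  - book 2 (Silent Waters): author_id=NULL, no match -> dropped
  - book 3 (Hollow Hills): author_id=2 -> matches Jones
  - book 4 (Northern Lights): author_id=2 -> matches Jones
  - book 5 (Midnight Sun): author_id=1 -> matches Baker
So 1 of 5 rows is dropped.

SQL:
SELECT a.title, b.name AS author
FROM books a
INNER JOIN authors b ON a.author_id = b.id

Result:
title           | author
----------------+-------
Paper Boats     | Jones 
Hollow Hills    | Jones 
Northern Lights | Jones 
Midnight Sun    | Baker 


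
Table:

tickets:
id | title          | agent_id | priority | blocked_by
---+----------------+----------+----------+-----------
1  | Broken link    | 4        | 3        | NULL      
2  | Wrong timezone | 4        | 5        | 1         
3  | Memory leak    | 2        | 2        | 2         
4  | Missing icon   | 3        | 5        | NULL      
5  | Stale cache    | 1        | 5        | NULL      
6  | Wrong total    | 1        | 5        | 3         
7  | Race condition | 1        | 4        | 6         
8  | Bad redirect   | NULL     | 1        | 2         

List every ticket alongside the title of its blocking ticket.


This is a self-join: tickets is joined to a second copy of itself, matching each row's blocked_by to another row's id. Use LEFT JOIN so rows with blocked_by=NULL are kept.
  - ticket 1 (Broken link): blocked_by=NULL -> NULL
  - ticket 2 (Wrong timezone): blocked_by=1 -> Broken link
  - ticket 3 (Memory leak): blocked_by=2 -> Wrong timezone
  - ticket 4 (Missing icon): blocked_by=NULL -> NULL
  - ticket 5 (Stale cache): blocked_by=NULL -> NULL
  - ticket 6 (Wrong total): blocked_by=3 -> Memory leak
  - ticket 7 (Race condition): blocked_by=6 -> Wrong total
  - ticket 8 (Bad redirect): blocked_by=2 -> Wrong timezone

SQL:
SELECT a.title AS item, b.title AS blocked_by
FROM tickets a
LEFT JOIN tickets b ON a.blocked_by = b.id

Result:
item           | blocked_by    
---------------+---------------
Broken link    | NULL          
Wrong timezone | Broken link   
Memory leak    | Wrong timezone
Missing icon   | NULL          
Stale cache    | NULL          
Wrong total    | Memory leak   
Race condition | Wrong total   
Bad redirect   | Wrong timezone


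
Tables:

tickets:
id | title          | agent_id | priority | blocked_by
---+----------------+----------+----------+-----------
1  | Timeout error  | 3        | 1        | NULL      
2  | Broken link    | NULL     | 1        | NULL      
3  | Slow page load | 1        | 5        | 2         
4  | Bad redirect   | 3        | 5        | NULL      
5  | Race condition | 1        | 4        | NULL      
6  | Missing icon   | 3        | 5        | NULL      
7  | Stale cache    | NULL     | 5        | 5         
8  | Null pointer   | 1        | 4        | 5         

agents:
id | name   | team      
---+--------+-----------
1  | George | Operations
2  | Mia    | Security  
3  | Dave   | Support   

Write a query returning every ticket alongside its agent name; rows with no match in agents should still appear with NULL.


LEFT JOIN keeps every row from tickets (the left table); where agent_id has no match in agents, the agent columns become NULL. Walk through each ticket:
  - ticket 1 (Timeout error): agent_id=3 -> matches Dave
  - ticket 2 (Broken link): agent_id=NULL, no match -> kept with NULL
  - ticket 3 (Slow page load): agent_id=1 -> matches George
  - ticket 4 (Bad redirect): agent_id=3 -> matches Dave
  - ticket 5 (Race condition): agent_id=1 -> matches George
  - ticket 6 (Missing icon): agent_id=3 -> matches Dave
  - ticket 7 (Stale cache): agent_id=NULL, no match -> kept with NULL
  - ticket 8 (Null pointer): agent_id=1 -> matches George
All 8 rows appear; 2 have NULL agent.

SQL:
SELECT a.title, b.name AS agent
FROM tickets a
LEFT JOIN agents b ON a.agent_id = b.id

Result:
title          | agent 
---------------+-------
Timeout error  | Dave  
Broken link    | NULL  
Slow page load | George
Bad redirect   | Dave  
Race condition | George
Missing icon   | Dave  
Stale cache    | NULL  
Null pointer   | George


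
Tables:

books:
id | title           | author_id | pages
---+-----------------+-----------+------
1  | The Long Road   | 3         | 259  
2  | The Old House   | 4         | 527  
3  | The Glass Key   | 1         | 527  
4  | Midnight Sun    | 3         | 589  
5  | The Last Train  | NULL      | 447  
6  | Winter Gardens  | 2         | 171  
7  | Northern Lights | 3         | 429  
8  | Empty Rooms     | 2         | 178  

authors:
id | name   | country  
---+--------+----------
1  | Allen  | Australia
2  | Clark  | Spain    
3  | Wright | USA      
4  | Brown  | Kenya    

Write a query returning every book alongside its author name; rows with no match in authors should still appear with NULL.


LEFT JOIN keeps every row from books (the left table); where author_id has no match in authors, the author columns become NULL. Walk through each book:
  - book 1 (The Long Road): author_id=3 -> matches Wright
  - book 2 (The Old House): author_id=4 -> matches Brown
  - book 3 (The Glass Key): author_id=1 -> matches Allen
  - book 4 (Midnight Sun): author_id=3 -> matches Wright
  - book 5 (The Last Train): author_id=NULL, no match -> kept with NULL
  - book 6 (Winter Gardens): author_id=2 -> matches Clark
  - book 7 (Northern Lights): author_id=3 -> matches Wright
  - book 8 (Empty Rooms): author_id=2 -> matches Clark
All 8 rows appear; 1 has NULL author.

SQL:
SELECT a.title, b.name AS author
FROM books a
LEFT JOIN authors b ON a.author_id = b.id

Result:
title           | author
----------------+-------
The Long Road   | Wright
The Old House   | Brown 
The Glass Key   | Allen 
Midnight Sun    | Wright
The Last Train  | NULL  
Winter Gardens  | Clark 
Northern Lights | Wright
Empty Rooms     | Clark 


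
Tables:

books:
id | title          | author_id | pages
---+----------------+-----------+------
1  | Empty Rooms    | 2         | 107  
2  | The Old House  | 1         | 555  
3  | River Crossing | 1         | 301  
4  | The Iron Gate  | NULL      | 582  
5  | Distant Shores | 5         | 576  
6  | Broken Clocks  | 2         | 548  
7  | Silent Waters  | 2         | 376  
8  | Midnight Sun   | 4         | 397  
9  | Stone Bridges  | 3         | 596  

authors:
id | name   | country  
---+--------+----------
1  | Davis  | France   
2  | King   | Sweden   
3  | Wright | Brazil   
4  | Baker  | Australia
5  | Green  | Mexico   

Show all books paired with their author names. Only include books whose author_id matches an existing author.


INNER JOIN keeps only books rows whose author_id matches an id in authors. Walk through each book:
  - book 1 (Empty Rooms): author_id=2 -> matches King
  - book 2 (The Old House): author_id=1 -> matches Davis
  - book 3 (River Crossing): author_id=1 -> matches Davis
  - book 4 (The Iron Gate): author_id=NULL, no match -> dropped
  - book 5 (Distant Shores): author_id=5 -> matches Green
  - book 6 (Broken Clocks): author_id=2 -> matches King
  - book 7 (Silent Waters): author_id=2 -> matches King
  - book 8 (Midnight Sun): author_id=4 -> matches Baker
  - book 9 (Stone Bridges): author_id=3 -> matches Wright
So 1 of 9 rows is dropped.

SQL:
SELECT a.title, b.name AS author
FROM books a
INNER JOIN authors b ON a.author_id = b.id

Result:
title          | author
---------------+-------
Empty Rooms    | King  
The Old House  | Davis 
River Crossing | Davis 
Distant Shores | Green 
Broken Clocks  | King  
Silent Waters  | King  
Midnight Sun   | Baker 
Stone Bridges  | Wright


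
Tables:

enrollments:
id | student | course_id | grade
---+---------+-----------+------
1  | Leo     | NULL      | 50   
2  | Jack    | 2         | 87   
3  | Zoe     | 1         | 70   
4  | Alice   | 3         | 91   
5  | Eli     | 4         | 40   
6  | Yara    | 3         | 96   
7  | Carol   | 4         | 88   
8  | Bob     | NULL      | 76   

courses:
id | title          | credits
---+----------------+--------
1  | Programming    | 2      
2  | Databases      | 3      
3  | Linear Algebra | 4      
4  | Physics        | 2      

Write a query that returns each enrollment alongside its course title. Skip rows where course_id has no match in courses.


INNER JOIN keeps only enrollments rows whose course_id matches an id in courses. Walk through each enrollment:
  - enrollment 1 (Leo): course_id=NULL, no match -> dropped
  - enrollment 2 (Jack): course_id=2 -> matches Databases
  - enrollment 3 (Zoe): course_id=1 -> matches Programming
  - enrollment 4 (Alice): course_id=3 -> matches Linear Algebra
  - enrollment 5 (Eli): course_id=4 -> matches Physics
  - enrollment 6 (Yara): course_id=3 -> matches Linear Algebra
  - enrollment 7 (Carol): course_id=4 -> matches Physics
  - enrollment 8 (Bob): course_id=NULL, no match -> dropped
So 2 of 8 rows are dropped.

SQL:
SELECT a.student, b.title AS course
FROM enrollments a
INNER JOIN courses b ON a.course_id = b.id

Result:
student | course        
--------+---------------
Jack    | Databases     
Zoe     | Programming   
Alice   | Linear Algebra
Eli     | Physics       
Yara    | Linear Algebra
Carol   | Physics       


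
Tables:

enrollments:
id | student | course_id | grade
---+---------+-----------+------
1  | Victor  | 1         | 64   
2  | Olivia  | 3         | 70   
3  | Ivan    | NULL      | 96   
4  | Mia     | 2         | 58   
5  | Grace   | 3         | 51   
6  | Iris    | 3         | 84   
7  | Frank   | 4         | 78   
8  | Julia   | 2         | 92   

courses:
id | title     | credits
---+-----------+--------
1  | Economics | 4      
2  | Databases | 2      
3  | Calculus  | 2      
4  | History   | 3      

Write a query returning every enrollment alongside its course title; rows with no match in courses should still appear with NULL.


LEFT JOIN keeps every row from enrollments (the left table); where course_id has no match in courses, the course columns become NULL. Walk through each enrollment:
  - enrollment 1 (Victor): course_id=1 -> matches Economics
  - enrollment 2 (Olivia): course_id=3 -> matches Calculus
  - enrollment 3 (Ivan): course_id=NULL, no match -> kept with NULL
  - enrollment 4 (Mia): course_id=2 -> matches Databases
  - enrollment 5 (Grace): course_id=3 -> matches Calculus
  - enrollment 6 (Iris): course_id=3 -> matches Calculus
  - enrollment 7 (Frank): course_id=4 -> matches History
  - enrollment 8 (Julia): course_id=2 -> matches Databases
All 8 rows appear; 1 has NULL course.

SQL:
SELECT a.student, b.title AS course
FROM enrollments a
LEFT JOIN courses b ON a.course_id = b.id

Result:
student | course   
--------+----------
Victor  | Economics
Olivia  | Calculus 
Ivan    | NULL     
Mia     | Databases
Grace   | Calculus 
Iris    | Calculus 
Frank   | History  
Julia   | Databases


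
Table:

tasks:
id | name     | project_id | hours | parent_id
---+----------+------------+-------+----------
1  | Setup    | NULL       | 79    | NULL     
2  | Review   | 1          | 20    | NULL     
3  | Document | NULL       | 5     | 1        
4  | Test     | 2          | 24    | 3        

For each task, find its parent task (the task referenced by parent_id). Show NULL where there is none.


This is a self-join: tasks is joined to a second copy of itself, matching each row's parent_id to another row's id. Use LEFT JOIN so rows with parent_id=NULL are kept.
  - task 1 (Setup): parent_id=NULL -> NULL
  - task 2 (Review): parent_id=NULL -> NULL
  - task 3 (Document): parent_id=1 -> Setup
  - task 4 (Test): parent_id=3 -> Document

SQL:
SELECT a.name AS item, b.name AS parent
FROM tasks a
LEFT JOIN tasks b ON a.parent_id = b.id

Result:
item     | parent  
---------+---------
Setup    | NULL    
Review   | NULL    
Document | Setup   
Test     | Document


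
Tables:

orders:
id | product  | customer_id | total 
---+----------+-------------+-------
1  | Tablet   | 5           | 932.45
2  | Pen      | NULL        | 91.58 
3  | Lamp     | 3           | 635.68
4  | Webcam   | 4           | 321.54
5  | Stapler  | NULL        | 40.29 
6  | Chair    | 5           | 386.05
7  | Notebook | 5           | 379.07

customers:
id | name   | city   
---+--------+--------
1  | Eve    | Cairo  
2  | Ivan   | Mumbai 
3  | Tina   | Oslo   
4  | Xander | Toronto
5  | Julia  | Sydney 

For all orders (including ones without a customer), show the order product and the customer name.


LEFT JOIN keeps every row from orders (the left table); where customer_id has no match in customers, the customer columns become NULL. Walk through each order:
  - order 1 (Tablet): customer_id=5 -> matches Julia
  - order 2 (Pen): customer_id=NULL, no match -> kept with NULL
  - order 3 (Lamp): customer_id=3 -> matches Tina
  - order 4 (Webcam): customer_id=4 -> matches Xander
  - order 5 (Stapler): customer_id=NULL, no match -> kept with NULL
  - order 6 (Chair): customer_id=5 -> matches Julia
  - order 7 (Notebook): customer_id=5 -> matches Julia
All 7 rows appear; 2 have NULL customer.

SQL:
SELECT a.product, b.name AS customer
FROM orders a
LEFT JOIN customers b ON a.customer_id = b.id

Result:
product  | customer
---------+---------
Tablet   | Julia   
Pen      | NULL    
Lamp     | Tina    
Webcam   | Xander  
Stapler  | NULL    
Chair    | Julia   
Notebook | Julia   


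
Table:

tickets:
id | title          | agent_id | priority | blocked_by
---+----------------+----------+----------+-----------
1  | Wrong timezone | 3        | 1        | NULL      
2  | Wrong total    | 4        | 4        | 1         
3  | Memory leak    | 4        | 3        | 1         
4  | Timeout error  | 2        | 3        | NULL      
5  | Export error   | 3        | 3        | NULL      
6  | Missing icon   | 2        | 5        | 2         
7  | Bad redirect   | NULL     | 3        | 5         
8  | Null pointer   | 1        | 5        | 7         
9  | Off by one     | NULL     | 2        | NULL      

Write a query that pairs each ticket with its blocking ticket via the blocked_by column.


This is a self-join: tickets is joined to a second copy of itself, matching each row's blocked_by to another row's id. Use LEFT JOIN so rows with blocked_by=NULL are kept.
  - ticket 1 (Wrong timezone): blocked_by=NULL -> NULL
  - ticket 2 (Wrong total): blocked_by=1 -> Wrong timezone
  - ticket 3 (Memory leak): blocked_by=1 -> Wrong timezone
  - ticket 4 (Timeout error): blocked_by=NULL -> NULL
  - ticket 5 (Export error): blocked_by=NULL -> NULL
  - ticket 6 (Missing icon): blocked_by=2 -> Wrong total
  - ticket 7 (Bad redirect): blocked_by=5 -> Export error
  - ticket 8 (Null pointer): blocked_by=7 -> Bad redirect
  - ticket 9 (Off by one): blocked_by=NULL -> NULL

SQL:
SELECT a.title AS item, b.title AS blocked_by
FROM tickets a
LEFT JOIN tickets b ON a.blocked_by = b.id

Result:
item           | blocked_by    
---------------+---------------
Wrong timezone | NULL          
Wrong total    | Wrong timezone
Memory leak    | Wrong timezone
Timeout error  | NULL          
Export error   | NULL          
Missing icon   | Wrong total   
Bad redirect   | Export error  
Null pointer   | Bad redirect  
Off by one     | NULL          


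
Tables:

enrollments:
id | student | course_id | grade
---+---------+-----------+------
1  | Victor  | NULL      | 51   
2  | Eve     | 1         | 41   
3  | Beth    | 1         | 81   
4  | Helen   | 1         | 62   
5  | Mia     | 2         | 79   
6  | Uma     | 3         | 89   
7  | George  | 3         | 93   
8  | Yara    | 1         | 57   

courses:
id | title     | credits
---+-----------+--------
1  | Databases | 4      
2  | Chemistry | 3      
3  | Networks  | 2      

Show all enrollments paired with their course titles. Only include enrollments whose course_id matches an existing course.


INNER JOIN keeps only enrollments rows whose course_id matches an id in courses. Walk through each enrollment:
  - enrollment 1 (Victor): course_id=NULL, no match -> dropped
  - enrollment 2 (Eve): course_id=1 -> matches Databases
  - enrollment 3 (Beth): course_id=1 -> matches Databases
  - enrollment 4 (Helen): course_id=1 -> matches Databases
  - enrollment 5 (Mia): course_id=2 -> matches Chemistry
  - enrollment 6 (Uma): course_id=3 -> matches Networks
  - enrollment 7 (George): course_id=3 -> matches Networks
  - enrollment 8 (Yara): course_id=1 -> matches Databases
So 1 of 8 rows is dropped.

SQL:
SELECT a.student, b.title AS course
FROM enrollments a
INNER JOIN courses b ON a.course_id = b.id

Result:
student | course   
--------+----------
Eve     | Databases
Beth    | Databases
Helen   | Databases
Mia     | Chemistry
Uma     | Networks 
George  | Networks 
Yara    | Databases


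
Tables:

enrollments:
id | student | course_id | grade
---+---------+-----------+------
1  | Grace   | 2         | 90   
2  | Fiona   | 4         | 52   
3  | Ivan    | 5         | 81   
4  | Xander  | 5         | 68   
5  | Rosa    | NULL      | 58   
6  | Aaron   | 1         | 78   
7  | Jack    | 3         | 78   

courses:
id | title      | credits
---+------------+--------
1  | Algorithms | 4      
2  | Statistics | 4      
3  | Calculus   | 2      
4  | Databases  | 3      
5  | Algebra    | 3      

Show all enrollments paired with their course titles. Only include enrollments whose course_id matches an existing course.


INNER JOIN keeps only enrollments rows whose course_id matches an id in courses. Walk through each enrollment:
  - enrollment 1 (Grace): course_id=2 -> matches Statistics
  - enrollment 2 (Fiona): course_id=4 -> matches Databases
  - enrollment 3 (Ivan): course_id=5 -> matches Algebra
  - enrollment 4 (Xander): course_id=5 -> matches Algebra
  - enrollment 5 (Rosa): course_id=NULL, no match -> dropped
  - enrollment 6 (Aaron): course_id=1 -> matches Algorithms
  - enrollment 7 (Jack): course_id=3 -> matches Calculus
So 1 of 7 rows is dropped.

SQL:
SELECT a.student, b.title AS course
FROM enrollments a
INNER JOIN courses b ON a.course_id = b.id

Result:
student | course    
--------+-----------
Grace   | Statistics
Fiona   | Databases 
Ivan    | Algebra   
Xander  | Algebra   
Aaron   | Algorithms
Jack    | Calculus  


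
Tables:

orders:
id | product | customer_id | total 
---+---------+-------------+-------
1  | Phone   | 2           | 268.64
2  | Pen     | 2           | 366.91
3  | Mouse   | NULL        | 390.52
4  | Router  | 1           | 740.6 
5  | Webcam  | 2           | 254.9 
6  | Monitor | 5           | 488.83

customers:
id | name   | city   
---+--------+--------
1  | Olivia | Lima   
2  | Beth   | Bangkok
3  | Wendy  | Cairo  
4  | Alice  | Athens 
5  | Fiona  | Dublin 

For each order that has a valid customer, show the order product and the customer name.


INNER JOIN keeps only orders rows whose customer_id matches an id in customers. Walk through each order:
  - order 1 (Phone): customer_id=2 -> matches Beth
  - order 2 (Pen): customer_id=2 -> matches Beth
  - order 3 (Mouse): customer_id=NULL, no match -> dropped
  - order 4 (Router): customer_id=1 -> matches Olivia
  - order 5 (Webcam): customer_id=2 -> matches Beth
  - order 6 (Monitor): customer_id=5 -> matches Fiona
So 1 of 6 rows is dropped.

SQL:
SELECT a.product, b.name AS customer
FROM orders a
INNER JOIN customers b ON a.customer_id = b.id

Result:
product | customer
--------+---------
Phone   | Beth    
Pen     | Beth    
Router  | Olivia  
Webcam  | Beth    
Monitor | Fiona   


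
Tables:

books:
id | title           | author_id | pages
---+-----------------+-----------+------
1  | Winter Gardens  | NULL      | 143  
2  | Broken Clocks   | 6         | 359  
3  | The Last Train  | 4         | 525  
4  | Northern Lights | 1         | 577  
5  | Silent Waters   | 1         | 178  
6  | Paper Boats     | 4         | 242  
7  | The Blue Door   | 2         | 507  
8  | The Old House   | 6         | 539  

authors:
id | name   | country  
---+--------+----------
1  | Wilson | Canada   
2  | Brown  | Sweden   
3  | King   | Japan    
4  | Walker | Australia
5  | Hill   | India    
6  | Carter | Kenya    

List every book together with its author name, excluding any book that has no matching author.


INNER JOIN keeps only books rows whose author_id matches an id in authors. Walk through each book:
  - book 1 (Winter Gardens): author_id=NULL, no match -> dropped
  - book 2 (Broken Clocks): author_id=6 -> matches Carter
  - book 3 (The Last Train): author_id=4 -> matches Walker
  - book 4 (Northern Lights): author_id=1 -> matches Wilson
  - book 5 (Silent Waters): author_id=1 -> matches Wilson
  - book 6 (Paper Boats): author_id=4 -> matches Walker
  - book 7 (The Blue Door): author_id=2 -> matches Brown
  - book 8 (The Old House): author_id=6 -> matches Carter
So 1 of 8 rows is dropped.

SQL:
SELECT a.title, b.name AS author
FROM books a
INNER JOIN authors b ON a.author_id = b.id

Result:
title           | author
----------------+-------
Broken Clocks   | Carter
The Last Train  | Walker
Northern Lights | Wilson
Silent Waters   | Wilson
Paper Boats     | Walker
The Blue Door   | Brown 
The Old House   | Carter


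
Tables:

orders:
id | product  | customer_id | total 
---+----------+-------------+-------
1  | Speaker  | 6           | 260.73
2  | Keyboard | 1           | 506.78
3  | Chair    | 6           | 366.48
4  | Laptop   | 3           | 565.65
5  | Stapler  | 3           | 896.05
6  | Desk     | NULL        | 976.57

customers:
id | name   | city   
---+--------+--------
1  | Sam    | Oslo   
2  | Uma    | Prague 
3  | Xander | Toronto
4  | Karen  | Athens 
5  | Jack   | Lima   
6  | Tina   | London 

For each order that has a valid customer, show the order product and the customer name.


INNER JOIN keeps only orders rows whose customer_id matches an id in customers. Walk through each order:
  - order 1 (Speaker): customer_id=6 -> matches Tina
  - order 2 (Keyboard): customer_id=1 -> matches Sam
  - order 3 (Chair): customer_id=6 -> matches Tina
  - order 4 (Laptop): customer_id=3 -> matches Xander
  - order 5 (Stapler): customer_id=3 -> matches Xander
  - order 6 (Desk): customer_id=NULL, no match -> dropped
So 1 of 6 rows is dropped.

SQL:
SELECT a.product, b.name AS customer
FROM orders a
INNER JOIN customers b ON a.customer_id = b.id

Result:
product  | customer
---------+---------
Speaker  | Tina    
Keyboard | Sam     
Chair    | Tina    
Laptop   | Xander  
Stapler  | Xander  


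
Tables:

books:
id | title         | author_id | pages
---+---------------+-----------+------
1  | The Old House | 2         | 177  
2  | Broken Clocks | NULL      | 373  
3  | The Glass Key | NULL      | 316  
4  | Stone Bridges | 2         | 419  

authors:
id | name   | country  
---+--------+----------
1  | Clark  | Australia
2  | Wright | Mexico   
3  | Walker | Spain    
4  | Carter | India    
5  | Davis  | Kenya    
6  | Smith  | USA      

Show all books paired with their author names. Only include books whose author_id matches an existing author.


INNER JOIN keeps only books rows whose author_id matches an id in authors. Walk through each book:
  - book 1 (The Old House): author_id=2 -> matches Wright
  - book 2 (Broken Clocks): author_id=NULL, no match -> dropped
  - book 3 (The Glass Key): author_id=NULL, no match -> dropped
  - book 4 (Stone Bridges): author_id=2 -> matches Wright
So 2 of 4 rows are dropped.

SQL:
SELECT a.title, b.name AS author
FROM books a
INNER JOIN authors b ON a.author_id = b.id

Result:
title         | author
--------------+-------
The Old House | Wright
Stone Bridges | Wright


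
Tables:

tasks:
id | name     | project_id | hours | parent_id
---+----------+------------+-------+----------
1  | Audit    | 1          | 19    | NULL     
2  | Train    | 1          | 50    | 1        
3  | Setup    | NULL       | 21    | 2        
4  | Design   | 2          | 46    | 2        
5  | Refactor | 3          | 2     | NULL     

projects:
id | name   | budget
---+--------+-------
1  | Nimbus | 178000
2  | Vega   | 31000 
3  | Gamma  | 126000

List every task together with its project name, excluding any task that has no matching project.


INNER JOIN keeps only tasks rows whose project_id matches an id in projects. Walk through each task:
  - task 1 (Audit): project_id=1 -> matches Nimbus
  - task 2 (Train): project_id=1 -> matches Nimbus
  - task 3 (Setup): project_id=NULL, no match -> dropped
  - task 4 (Design): project_id=2 -> matches Vega
  - task 5 (Refactor): project_id=3 -> matches Gamma
So 1 of 5 rows is dropped.

SQL:
SELECT a.name, b.name AS project
FROM tasks a
INNER JOIN projects b ON a.project_id = b.id

Result:
name     | project
---------+--------
Audit    | Nimbus 
Train    | Nimbus 
Design   | Vega   
Refactor | Gamma  


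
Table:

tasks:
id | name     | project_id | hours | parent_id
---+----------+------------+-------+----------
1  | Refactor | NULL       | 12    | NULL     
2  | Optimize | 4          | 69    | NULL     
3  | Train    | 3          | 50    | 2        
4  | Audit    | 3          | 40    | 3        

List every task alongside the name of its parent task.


This is a self-join: tasks is joined to a second copy of itself, matching each row's parent_id to another row's id. Use LEFT JOIN so rows with parent_id=NULL are kept.
  - task 1 (Refactor): parent_id=NULL -> NULL
  - task 2 (Optimize): parent_id=NULL -> NULL
  - task 3 (Train): parent_id=2 -> Optimize
  - task 4 (Audit): parent_id=3 -> Train

SQL:
SELECT a.name AS item, b.name AS parent
FROM tasks a
LEFT JOIN tasks b ON a.parent_id = b.id

Result:
item     | parent  
---------+---------
Refactor | NULL    
Optimize | NULL    
Train    | Optimize
Audit    | Train   


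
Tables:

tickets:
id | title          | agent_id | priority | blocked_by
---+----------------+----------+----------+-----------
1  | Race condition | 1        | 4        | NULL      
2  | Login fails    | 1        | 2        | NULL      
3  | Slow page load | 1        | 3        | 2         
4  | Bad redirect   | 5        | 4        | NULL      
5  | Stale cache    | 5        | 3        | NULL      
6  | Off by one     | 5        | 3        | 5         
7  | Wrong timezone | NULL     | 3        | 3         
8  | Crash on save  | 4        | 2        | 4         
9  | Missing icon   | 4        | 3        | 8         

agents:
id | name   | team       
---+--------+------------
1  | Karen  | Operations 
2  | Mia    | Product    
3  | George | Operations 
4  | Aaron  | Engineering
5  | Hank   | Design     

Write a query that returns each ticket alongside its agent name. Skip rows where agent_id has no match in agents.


INNER JOIN keeps only tickets rows whose agent_id matches an id in agents. Walk through each ticket:
  - ticket 1 (Race condition): agent_id=1 -> matches Karen
  - ticket 2 (Login fails): agent_id=1 -> matches Karen
  - ticket 3 (Slow page load): agent_id=1 -> matches Karen
  - ticket 4 (Bad redirect): agent_id=5 -> matches Hank
  - ticket 5 (Stale cache): agent_id=5 -> matches Hank
  - ticket 6 (Off by one): agent_id=5 -> matches Hank
  - ticket 7 (Wrong timezone): agent_id=NULL, no match -> dropped
  - ticket 8 (Crash on save): agent_id=4 -> matches Aaron
  - ticket 9 (Missing icon): agent_id=4 -> matches Aaron
So 1 of 9 rows is dropped.

SQL:
SELECT a.title, b.name AS agent
FROM tickets a
INNER JOIN agents b ON a.agent_id = b.id

Result:
title          | agent
---------------+------
Race condition | Karen
Login fails    | Karen
Slow page load | Karen
Bad redirect   | Hank 
Stale cache    | Hank 
Off by one     | Hank 
Crash on save  | Aaron
Missing icon   | Aaron


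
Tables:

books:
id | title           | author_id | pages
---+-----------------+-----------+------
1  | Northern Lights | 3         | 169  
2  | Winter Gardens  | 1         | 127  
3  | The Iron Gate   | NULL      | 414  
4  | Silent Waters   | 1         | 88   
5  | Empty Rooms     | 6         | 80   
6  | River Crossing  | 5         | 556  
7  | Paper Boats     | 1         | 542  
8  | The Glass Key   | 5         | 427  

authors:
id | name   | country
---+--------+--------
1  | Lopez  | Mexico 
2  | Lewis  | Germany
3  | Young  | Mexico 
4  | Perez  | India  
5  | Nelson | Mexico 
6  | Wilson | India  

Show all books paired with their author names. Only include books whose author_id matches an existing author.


INNER JOIN keeps only books rows whose author_id matches an id in authors. Walk through each book:
  - book 1 (Northern Lights): author_id=3 -> matches Young
  - book 2 (Winter Gardens): author_id=1 -> matches Lopez
  - book 3 (The Iron Gate): author_id=NULL, no match -> dropped
  - book 4 (Silent Waters): author_id=1 -> matches Lopez
  - book 5 (Empty Rooms): author_id=6 -> matches Wilson
  - book 6 (River Crossing): author_id=5 -> matches Nelson
  - book 7 (Paper Boats): author_id=1 -> matches Lopez
  - book 8 (The Glass Key): author_id=5 -> matches Nelson
So 1 of 8 rows is dropped.

SQL:
SELECT a.title, b.name AS author
FROM books a
INNER JOIN authors b ON a.author_id = b.id

Result:
title           | author
----------------+-------
Northern Lights | Young 
Winter Gardens  | Lopez 
Silent Waters   | Lopez 
Empty Rooms     | Wilson
River Crossing  | Nelson
Paper Boats     | Lopez 
The Glass Key   | Nelson


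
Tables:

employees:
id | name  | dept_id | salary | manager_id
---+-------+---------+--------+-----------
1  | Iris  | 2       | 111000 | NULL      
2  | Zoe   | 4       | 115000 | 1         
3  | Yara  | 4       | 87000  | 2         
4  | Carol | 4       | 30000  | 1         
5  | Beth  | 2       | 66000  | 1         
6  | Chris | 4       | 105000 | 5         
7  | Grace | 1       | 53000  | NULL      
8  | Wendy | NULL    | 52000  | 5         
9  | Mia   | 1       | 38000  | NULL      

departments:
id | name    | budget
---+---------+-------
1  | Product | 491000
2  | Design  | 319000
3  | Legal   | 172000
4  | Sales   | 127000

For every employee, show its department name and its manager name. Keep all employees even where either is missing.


Two LEFT JOINs from the same base table employees: one to departments via dept_id, one to employees itself via manager_id. Both are LEFT so every employee is preserved.
Match against departments:
  - employee 1 (Iris): dept_id=2 -> matches Design
  - employee 2 (Zoe): dept_id=4 -> matches Sales
  - employee 3 (Yara): dept_id=4 -> matches Sales
  - employee 4 (Carol): dept_id=4 -> matches Sales
  - employee 5 (Beth): dept_id=2 -> matches Design
  - employee 6 (Chris): dept_id=4 -> matches Sales
  - employee 7 (Grace): dept_id=1 -> matches Product
  - employee 8 (Wendy): dept_id=NULL, no match -> kept with NULL
  - employee 9 (Mia): dept_id=1 -> matches Product
Match against employees (self):
  - employee 1 (Iris): manager_id=NULL -> NULL
  - employee 2 (Zoe): manager_id=1 -> Iris
  - employee 3 (Yara): manager_id=2 -> Zoe
  - employee 4 (Carol): manager_id=1 -> Iris
  - employee 5 (Beth): manager_id=1 -> Iris
  - employee 6 (Chris): manager_id=5 -> Beth
  - employee 7 (Grace): manager_id=NULL -> NULL
  - employee 8 (Wendy): manager_id=5 -> Beth
  - employee 9 (Mia): manager_id=NULL -> NULL

SQL:
SELECT a.name, b.name AS department, c.name AS manager
FROM employees a
LEFT JOIN departments b ON a.dept_id = b.id
LEFT JOIN employees c ON a.manager_id = c.id

Result:
name  | department | manager
------+------------+--------
Iris  | Design     | NULL   
Zoe   | Sales      | Iris   
Yara  | Sales      | Zoe    
Carol | Sales      | Iris   
Beth  | Design     | Iris   
Chris | Sales      | Beth   
Grace | Product    | NULL   
Wendy | NULL       | Beth   
Mia   | Product    | NULL   
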